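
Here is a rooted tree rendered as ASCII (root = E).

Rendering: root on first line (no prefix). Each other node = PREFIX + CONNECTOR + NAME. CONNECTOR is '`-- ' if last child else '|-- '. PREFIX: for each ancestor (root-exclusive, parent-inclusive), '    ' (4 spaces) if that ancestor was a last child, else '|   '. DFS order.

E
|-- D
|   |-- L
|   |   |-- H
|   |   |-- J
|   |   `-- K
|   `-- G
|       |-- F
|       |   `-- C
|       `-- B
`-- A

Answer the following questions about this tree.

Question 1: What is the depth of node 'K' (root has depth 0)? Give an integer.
Path from root to K: E -> D -> L -> K
Depth = number of edges = 3

Answer: 3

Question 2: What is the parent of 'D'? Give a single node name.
Scan adjacency: D appears as child of E

Answer: E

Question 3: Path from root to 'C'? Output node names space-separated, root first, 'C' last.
Answer: E D G F C

Derivation:
Walk down from root: E -> D -> G -> F -> C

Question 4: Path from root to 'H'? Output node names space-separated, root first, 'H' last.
Answer: E D L H

Derivation:
Walk down from root: E -> D -> L -> H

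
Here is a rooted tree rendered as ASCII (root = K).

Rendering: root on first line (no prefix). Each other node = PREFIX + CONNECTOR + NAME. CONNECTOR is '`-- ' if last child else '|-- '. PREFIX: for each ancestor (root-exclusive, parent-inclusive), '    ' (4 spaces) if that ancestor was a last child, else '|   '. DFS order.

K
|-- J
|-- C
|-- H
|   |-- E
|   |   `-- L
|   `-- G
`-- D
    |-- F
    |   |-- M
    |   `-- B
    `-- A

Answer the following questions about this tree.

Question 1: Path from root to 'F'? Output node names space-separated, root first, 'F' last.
Walk down from root: K -> D -> F

Answer: K D F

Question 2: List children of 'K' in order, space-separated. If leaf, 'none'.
Answer: J C H D

Derivation:
Node K's children (from adjacency): J, C, H, D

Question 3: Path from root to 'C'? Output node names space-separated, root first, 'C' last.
Answer: K C

Derivation:
Walk down from root: K -> C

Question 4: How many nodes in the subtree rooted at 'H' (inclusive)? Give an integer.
Subtree rooted at H contains: E, G, H, L
Count = 4

Answer: 4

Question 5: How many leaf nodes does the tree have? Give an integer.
Leaves (nodes with no children): A, B, C, G, J, L, M

Answer: 7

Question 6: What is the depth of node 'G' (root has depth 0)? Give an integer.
Answer: 2

Derivation:
Path from root to G: K -> H -> G
Depth = number of edges = 2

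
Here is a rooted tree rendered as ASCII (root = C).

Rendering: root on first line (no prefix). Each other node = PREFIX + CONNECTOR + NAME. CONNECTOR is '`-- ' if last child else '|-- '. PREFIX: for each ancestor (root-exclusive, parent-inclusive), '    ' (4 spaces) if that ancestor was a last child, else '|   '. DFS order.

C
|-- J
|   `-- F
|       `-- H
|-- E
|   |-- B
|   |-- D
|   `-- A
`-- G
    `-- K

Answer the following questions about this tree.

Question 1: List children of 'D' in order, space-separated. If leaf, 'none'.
Node D's children (from adjacency): (leaf)

Answer: none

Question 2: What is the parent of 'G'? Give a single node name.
Answer: C

Derivation:
Scan adjacency: G appears as child of C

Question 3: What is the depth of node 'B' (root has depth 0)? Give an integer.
Path from root to B: C -> E -> B
Depth = number of edges = 2

Answer: 2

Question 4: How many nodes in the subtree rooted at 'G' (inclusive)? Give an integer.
Subtree rooted at G contains: G, K
Count = 2

Answer: 2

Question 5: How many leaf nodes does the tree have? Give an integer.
Leaves (nodes with no children): A, B, D, H, K

Answer: 5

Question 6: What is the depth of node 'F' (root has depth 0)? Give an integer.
Path from root to F: C -> J -> F
Depth = number of edges = 2

Answer: 2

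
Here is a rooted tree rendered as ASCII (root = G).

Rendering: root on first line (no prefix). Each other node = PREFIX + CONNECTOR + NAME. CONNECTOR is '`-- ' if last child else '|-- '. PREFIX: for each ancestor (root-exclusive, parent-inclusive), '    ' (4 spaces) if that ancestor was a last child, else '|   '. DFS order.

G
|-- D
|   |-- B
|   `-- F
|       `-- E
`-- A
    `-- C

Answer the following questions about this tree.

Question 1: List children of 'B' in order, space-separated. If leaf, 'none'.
Answer: none

Derivation:
Node B's children (from adjacency): (leaf)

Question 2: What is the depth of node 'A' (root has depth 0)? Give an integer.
Path from root to A: G -> A
Depth = number of edges = 1

Answer: 1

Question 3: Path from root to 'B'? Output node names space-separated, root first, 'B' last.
Walk down from root: G -> D -> B

Answer: G D B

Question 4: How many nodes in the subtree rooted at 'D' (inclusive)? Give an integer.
Answer: 4

Derivation:
Subtree rooted at D contains: B, D, E, F
Count = 4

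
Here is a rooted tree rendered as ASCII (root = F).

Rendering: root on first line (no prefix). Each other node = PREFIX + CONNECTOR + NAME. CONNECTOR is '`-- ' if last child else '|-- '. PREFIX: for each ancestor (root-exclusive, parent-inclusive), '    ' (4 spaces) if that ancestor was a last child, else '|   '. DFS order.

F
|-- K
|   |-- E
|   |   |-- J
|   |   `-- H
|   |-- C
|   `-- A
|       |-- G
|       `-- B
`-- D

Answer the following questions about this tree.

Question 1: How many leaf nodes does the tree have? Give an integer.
Answer: 6

Derivation:
Leaves (nodes with no children): B, C, D, G, H, J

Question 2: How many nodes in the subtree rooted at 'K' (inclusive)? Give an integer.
Answer: 8

Derivation:
Subtree rooted at K contains: A, B, C, E, G, H, J, K
Count = 8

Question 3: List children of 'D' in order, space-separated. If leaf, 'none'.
Node D's children (from adjacency): (leaf)

Answer: none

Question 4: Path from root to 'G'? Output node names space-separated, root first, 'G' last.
Answer: F K A G

Derivation:
Walk down from root: F -> K -> A -> G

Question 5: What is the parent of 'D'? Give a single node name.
Scan adjacency: D appears as child of F

Answer: F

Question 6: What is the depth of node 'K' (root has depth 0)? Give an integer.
Answer: 1

Derivation:
Path from root to K: F -> K
Depth = number of edges = 1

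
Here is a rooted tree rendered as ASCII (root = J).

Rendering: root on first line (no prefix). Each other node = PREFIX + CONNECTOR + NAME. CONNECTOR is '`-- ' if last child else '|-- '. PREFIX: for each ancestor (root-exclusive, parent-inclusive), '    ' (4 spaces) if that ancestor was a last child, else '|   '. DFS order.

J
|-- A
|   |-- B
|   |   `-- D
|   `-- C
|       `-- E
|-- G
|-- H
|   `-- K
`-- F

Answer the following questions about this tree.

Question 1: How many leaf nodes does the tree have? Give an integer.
Leaves (nodes with no children): D, E, F, G, K

Answer: 5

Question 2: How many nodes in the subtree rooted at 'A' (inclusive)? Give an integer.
Subtree rooted at A contains: A, B, C, D, E
Count = 5

Answer: 5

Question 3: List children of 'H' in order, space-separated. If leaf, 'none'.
Node H's children (from adjacency): K

Answer: K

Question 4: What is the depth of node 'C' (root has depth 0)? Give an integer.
Path from root to C: J -> A -> C
Depth = number of edges = 2

Answer: 2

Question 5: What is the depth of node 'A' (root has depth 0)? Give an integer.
Answer: 1

Derivation:
Path from root to A: J -> A
Depth = number of edges = 1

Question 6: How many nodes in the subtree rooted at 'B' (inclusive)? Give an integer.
Answer: 2

Derivation:
Subtree rooted at B contains: B, D
Count = 2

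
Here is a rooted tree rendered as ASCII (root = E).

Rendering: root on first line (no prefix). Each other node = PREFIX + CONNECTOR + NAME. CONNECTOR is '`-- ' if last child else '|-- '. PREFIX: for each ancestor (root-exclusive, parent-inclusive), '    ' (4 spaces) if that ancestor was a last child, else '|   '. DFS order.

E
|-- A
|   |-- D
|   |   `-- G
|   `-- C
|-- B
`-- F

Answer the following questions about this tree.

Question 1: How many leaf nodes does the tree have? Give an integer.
Answer: 4

Derivation:
Leaves (nodes with no children): B, C, F, G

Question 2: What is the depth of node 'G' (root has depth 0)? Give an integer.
Path from root to G: E -> A -> D -> G
Depth = number of edges = 3

Answer: 3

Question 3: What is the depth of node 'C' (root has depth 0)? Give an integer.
Path from root to C: E -> A -> C
Depth = number of edges = 2

Answer: 2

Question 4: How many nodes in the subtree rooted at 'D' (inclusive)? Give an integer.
Answer: 2

Derivation:
Subtree rooted at D contains: D, G
Count = 2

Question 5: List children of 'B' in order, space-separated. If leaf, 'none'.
Node B's children (from adjacency): (leaf)

Answer: none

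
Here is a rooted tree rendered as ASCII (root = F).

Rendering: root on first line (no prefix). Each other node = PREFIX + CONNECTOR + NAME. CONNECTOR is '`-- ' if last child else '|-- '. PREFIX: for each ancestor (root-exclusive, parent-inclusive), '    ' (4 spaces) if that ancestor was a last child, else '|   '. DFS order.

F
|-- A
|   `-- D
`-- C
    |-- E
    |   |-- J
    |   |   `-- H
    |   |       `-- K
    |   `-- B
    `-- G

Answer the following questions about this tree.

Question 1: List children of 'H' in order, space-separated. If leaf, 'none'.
Node H's children (from adjacency): K

Answer: K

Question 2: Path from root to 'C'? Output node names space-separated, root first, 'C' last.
Walk down from root: F -> C

Answer: F C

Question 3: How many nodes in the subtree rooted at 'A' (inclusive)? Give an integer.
Answer: 2

Derivation:
Subtree rooted at A contains: A, D
Count = 2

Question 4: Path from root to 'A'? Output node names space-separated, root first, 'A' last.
Answer: F A

Derivation:
Walk down from root: F -> A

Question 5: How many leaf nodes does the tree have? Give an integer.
Answer: 4

Derivation:
Leaves (nodes with no children): B, D, G, K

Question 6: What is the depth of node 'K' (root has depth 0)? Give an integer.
Path from root to K: F -> C -> E -> J -> H -> K
Depth = number of edges = 5

Answer: 5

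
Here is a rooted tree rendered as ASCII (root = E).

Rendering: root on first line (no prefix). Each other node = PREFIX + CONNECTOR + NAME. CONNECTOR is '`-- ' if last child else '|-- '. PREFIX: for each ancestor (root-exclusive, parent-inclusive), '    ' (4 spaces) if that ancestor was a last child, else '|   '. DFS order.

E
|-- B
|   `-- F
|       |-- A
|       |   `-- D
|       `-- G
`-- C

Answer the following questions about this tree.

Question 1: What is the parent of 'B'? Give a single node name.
Answer: E

Derivation:
Scan adjacency: B appears as child of E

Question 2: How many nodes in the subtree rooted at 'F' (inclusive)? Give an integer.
Subtree rooted at F contains: A, D, F, G
Count = 4

Answer: 4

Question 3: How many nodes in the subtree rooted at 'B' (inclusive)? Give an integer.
Subtree rooted at B contains: A, B, D, F, G
Count = 5

Answer: 5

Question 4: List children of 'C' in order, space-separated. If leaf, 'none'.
Node C's children (from adjacency): (leaf)

Answer: none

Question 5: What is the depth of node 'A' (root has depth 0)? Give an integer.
Answer: 3

Derivation:
Path from root to A: E -> B -> F -> A
Depth = number of edges = 3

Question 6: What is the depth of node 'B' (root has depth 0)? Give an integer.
Path from root to B: E -> B
Depth = number of edges = 1

Answer: 1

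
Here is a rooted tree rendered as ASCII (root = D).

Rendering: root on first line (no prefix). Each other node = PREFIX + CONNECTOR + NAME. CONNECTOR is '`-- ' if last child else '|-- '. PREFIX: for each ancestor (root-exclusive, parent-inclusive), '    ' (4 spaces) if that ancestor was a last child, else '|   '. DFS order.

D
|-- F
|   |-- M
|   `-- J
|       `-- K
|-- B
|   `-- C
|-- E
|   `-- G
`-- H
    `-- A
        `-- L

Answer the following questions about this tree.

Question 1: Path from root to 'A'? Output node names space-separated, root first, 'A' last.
Walk down from root: D -> H -> A

Answer: D H A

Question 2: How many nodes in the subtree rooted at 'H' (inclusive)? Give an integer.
Subtree rooted at H contains: A, H, L
Count = 3

Answer: 3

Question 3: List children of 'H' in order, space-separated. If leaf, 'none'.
Answer: A

Derivation:
Node H's children (from adjacency): A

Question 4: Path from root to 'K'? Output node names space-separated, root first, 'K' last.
Walk down from root: D -> F -> J -> K

Answer: D F J K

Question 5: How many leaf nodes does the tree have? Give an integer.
Answer: 5

Derivation:
Leaves (nodes with no children): C, G, K, L, M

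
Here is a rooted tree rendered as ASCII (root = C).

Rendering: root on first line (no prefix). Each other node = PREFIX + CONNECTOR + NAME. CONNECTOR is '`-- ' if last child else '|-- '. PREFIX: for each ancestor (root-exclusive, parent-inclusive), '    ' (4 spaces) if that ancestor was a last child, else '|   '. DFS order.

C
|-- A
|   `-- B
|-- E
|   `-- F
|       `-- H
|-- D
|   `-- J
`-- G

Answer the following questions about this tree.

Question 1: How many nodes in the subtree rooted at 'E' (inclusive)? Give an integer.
Answer: 3

Derivation:
Subtree rooted at E contains: E, F, H
Count = 3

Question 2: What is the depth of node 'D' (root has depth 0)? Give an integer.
Answer: 1

Derivation:
Path from root to D: C -> D
Depth = number of edges = 1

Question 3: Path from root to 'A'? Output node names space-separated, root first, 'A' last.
Walk down from root: C -> A

Answer: C A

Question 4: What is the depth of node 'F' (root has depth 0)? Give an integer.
Path from root to F: C -> E -> F
Depth = number of edges = 2

Answer: 2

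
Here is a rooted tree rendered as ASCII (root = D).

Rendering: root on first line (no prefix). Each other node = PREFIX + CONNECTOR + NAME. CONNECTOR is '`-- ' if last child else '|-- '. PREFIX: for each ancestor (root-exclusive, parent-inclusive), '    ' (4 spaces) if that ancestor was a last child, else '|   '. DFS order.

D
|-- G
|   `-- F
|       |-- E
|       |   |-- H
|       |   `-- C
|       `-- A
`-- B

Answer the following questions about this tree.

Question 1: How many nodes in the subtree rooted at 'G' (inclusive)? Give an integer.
Subtree rooted at G contains: A, C, E, F, G, H
Count = 6

Answer: 6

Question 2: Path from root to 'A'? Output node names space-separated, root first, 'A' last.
Walk down from root: D -> G -> F -> A

Answer: D G F A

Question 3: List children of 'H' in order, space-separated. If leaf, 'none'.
Answer: none

Derivation:
Node H's children (from adjacency): (leaf)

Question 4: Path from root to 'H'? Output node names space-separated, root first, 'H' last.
Answer: D G F E H

Derivation:
Walk down from root: D -> G -> F -> E -> H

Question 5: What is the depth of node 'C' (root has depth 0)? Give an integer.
Path from root to C: D -> G -> F -> E -> C
Depth = number of edges = 4

Answer: 4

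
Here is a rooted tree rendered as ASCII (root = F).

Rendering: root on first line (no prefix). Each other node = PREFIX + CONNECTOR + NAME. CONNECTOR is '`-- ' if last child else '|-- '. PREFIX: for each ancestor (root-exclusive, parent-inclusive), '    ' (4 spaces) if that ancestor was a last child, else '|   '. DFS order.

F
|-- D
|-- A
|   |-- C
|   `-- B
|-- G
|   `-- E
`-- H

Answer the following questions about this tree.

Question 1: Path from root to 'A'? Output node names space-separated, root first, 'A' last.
Walk down from root: F -> A

Answer: F A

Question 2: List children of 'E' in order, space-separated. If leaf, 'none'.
Node E's children (from adjacency): (leaf)

Answer: none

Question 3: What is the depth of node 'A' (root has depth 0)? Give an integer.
Path from root to A: F -> A
Depth = number of edges = 1

Answer: 1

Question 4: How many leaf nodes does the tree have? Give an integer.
Answer: 5

Derivation:
Leaves (nodes with no children): B, C, D, E, H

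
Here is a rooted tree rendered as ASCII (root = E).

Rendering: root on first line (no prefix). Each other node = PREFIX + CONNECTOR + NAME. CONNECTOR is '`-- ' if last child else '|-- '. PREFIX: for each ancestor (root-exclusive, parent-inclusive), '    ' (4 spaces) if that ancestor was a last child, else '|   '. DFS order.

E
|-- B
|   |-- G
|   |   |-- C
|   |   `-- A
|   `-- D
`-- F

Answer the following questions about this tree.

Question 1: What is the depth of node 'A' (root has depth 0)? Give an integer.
Answer: 3

Derivation:
Path from root to A: E -> B -> G -> A
Depth = number of edges = 3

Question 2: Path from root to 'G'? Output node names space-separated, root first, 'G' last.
Answer: E B G

Derivation:
Walk down from root: E -> B -> G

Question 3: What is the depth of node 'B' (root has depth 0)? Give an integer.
Answer: 1

Derivation:
Path from root to B: E -> B
Depth = number of edges = 1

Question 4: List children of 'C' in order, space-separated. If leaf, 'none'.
Answer: none

Derivation:
Node C's children (from adjacency): (leaf)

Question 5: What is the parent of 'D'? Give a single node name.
Answer: B

Derivation:
Scan adjacency: D appears as child of B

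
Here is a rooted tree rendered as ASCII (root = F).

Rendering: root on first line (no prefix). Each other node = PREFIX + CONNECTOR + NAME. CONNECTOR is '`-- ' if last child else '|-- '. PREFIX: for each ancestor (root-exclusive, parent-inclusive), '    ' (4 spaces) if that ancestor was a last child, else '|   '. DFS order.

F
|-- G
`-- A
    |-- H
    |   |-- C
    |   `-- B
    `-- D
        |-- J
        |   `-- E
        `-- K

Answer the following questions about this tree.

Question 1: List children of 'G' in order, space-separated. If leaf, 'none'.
Node G's children (from adjacency): (leaf)

Answer: none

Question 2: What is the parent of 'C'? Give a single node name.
Answer: H

Derivation:
Scan adjacency: C appears as child of H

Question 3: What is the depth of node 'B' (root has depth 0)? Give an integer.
Path from root to B: F -> A -> H -> B
Depth = number of edges = 3

Answer: 3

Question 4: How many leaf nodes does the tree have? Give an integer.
Answer: 5

Derivation:
Leaves (nodes with no children): B, C, E, G, K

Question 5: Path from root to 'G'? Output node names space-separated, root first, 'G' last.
Answer: F G

Derivation:
Walk down from root: F -> G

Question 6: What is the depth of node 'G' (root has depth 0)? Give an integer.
Answer: 1

Derivation:
Path from root to G: F -> G
Depth = number of edges = 1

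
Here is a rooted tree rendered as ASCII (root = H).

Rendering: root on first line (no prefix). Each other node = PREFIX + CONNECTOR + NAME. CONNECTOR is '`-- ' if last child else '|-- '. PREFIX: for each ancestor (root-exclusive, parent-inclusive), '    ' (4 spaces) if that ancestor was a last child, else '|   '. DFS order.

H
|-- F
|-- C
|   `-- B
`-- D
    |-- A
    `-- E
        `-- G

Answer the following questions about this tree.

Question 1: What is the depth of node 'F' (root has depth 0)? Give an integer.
Answer: 1

Derivation:
Path from root to F: H -> F
Depth = number of edges = 1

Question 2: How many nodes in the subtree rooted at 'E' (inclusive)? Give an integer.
Subtree rooted at E contains: E, G
Count = 2

Answer: 2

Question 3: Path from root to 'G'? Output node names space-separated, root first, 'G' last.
Walk down from root: H -> D -> E -> G

Answer: H D E G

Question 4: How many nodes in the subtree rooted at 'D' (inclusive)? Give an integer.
Answer: 4

Derivation:
Subtree rooted at D contains: A, D, E, G
Count = 4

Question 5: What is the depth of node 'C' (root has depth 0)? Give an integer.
Path from root to C: H -> C
Depth = number of edges = 1

Answer: 1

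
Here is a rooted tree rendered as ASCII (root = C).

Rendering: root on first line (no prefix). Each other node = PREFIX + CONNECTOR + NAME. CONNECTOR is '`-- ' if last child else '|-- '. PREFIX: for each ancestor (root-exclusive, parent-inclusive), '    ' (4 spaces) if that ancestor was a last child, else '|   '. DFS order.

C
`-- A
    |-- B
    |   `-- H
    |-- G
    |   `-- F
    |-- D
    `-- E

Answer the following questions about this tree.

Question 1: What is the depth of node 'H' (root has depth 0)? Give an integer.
Path from root to H: C -> A -> B -> H
Depth = number of edges = 3

Answer: 3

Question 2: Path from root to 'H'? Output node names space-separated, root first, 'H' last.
Answer: C A B H

Derivation:
Walk down from root: C -> A -> B -> H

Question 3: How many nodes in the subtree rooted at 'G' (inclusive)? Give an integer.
Subtree rooted at G contains: F, G
Count = 2

Answer: 2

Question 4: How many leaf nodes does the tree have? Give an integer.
Answer: 4

Derivation:
Leaves (nodes with no children): D, E, F, H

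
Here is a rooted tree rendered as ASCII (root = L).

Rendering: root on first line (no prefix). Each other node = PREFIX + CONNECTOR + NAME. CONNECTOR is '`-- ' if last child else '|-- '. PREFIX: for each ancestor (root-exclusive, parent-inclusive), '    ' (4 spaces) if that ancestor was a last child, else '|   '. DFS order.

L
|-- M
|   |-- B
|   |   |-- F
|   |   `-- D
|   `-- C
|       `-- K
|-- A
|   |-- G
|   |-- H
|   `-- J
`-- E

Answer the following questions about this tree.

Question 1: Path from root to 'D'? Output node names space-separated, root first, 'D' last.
Answer: L M B D

Derivation:
Walk down from root: L -> M -> B -> D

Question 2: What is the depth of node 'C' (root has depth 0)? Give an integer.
Path from root to C: L -> M -> C
Depth = number of edges = 2

Answer: 2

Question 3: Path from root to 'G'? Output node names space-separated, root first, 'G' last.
Answer: L A G

Derivation:
Walk down from root: L -> A -> G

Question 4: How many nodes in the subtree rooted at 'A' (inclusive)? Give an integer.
Answer: 4

Derivation:
Subtree rooted at A contains: A, G, H, J
Count = 4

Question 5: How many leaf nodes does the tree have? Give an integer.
Leaves (nodes with no children): D, E, F, G, H, J, K

Answer: 7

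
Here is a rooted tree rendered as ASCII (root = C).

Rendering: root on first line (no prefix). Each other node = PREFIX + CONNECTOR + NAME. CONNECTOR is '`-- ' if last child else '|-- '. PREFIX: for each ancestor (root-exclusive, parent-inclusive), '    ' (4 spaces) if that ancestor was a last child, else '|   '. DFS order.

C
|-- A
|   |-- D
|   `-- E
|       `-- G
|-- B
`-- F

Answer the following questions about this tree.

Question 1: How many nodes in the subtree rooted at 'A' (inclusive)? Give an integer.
Subtree rooted at A contains: A, D, E, G
Count = 4

Answer: 4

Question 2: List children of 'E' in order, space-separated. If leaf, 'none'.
Node E's children (from adjacency): G

Answer: G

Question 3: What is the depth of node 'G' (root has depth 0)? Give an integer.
Answer: 3

Derivation:
Path from root to G: C -> A -> E -> G
Depth = number of edges = 3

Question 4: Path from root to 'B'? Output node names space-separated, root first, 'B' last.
Walk down from root: C -> B

Answer: C B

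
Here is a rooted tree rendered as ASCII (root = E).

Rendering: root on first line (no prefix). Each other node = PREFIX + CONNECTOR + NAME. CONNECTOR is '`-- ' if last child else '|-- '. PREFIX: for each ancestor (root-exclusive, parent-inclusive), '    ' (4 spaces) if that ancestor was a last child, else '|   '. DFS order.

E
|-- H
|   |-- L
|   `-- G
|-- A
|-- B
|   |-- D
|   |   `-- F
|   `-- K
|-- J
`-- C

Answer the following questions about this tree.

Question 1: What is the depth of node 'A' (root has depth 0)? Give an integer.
Path from root to A: E -> A
Depth = number of edges = 1

Answer: 1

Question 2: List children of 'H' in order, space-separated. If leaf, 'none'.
Node H's children (from adjacency): L, G

Answer: L G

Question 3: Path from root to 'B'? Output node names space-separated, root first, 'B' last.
Answer: E B

Derivation:
Walk down from root: E -> B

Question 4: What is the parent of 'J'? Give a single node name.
Answer: E

Derivation:
Scan adjacency: J appears as child of E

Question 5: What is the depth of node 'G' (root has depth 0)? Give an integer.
Answer: 2

Derivation:
Path from root to G: E -> H -> G
Depth = number of edges = 2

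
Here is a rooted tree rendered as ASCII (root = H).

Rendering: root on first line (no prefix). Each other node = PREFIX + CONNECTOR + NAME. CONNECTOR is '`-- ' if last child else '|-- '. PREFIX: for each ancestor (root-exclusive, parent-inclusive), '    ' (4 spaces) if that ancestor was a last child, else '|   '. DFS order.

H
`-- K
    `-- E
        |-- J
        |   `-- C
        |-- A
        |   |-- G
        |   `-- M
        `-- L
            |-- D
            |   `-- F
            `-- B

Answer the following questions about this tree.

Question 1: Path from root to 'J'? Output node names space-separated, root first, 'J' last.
Answer: H K E J

Derivation:
Walk down from root: H -> K -> E -> J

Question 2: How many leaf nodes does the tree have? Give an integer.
Leaves (nodes with no children): B, C, F, G, M

Answer: 5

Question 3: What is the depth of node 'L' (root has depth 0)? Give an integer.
Path from root to L: H -> K -> E -> L
Depth = number of edges = 3

Answer: 3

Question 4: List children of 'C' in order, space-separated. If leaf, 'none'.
Answer: none

Derivation:
Node C's children (from adjacency): (leaf)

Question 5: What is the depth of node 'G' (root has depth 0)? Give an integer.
Path from root to G: H -> K -> E -> A -> G
Depth = number of edges = 4

Answer: 4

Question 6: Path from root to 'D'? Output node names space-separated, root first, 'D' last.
Answer: H K E L D

Derivation:
Walk down from root: H -> K -> E -> L -> D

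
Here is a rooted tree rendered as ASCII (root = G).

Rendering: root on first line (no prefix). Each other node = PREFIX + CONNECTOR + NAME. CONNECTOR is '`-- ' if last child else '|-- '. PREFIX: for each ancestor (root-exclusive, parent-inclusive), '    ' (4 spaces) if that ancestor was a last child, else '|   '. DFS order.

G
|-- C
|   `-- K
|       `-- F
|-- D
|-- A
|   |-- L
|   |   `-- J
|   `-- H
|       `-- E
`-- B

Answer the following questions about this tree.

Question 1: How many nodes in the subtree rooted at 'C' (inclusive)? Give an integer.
Subtree rooted at C contains: C, F, K
Count = 3

Answer: 3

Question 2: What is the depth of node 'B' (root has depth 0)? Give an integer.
Answer: 1

Derivation:
Path from root to B: G -> B
Depth = number of edges = 1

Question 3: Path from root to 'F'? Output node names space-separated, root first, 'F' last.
Walk down from root: G -> C -> K -> F

Answer: G C K F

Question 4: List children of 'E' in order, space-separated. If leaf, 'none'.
Answer: none

Derivation:
Node E's children (from adjacency): (leaf)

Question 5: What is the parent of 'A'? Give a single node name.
Scan adjacency: A appears as child of G

Answer: G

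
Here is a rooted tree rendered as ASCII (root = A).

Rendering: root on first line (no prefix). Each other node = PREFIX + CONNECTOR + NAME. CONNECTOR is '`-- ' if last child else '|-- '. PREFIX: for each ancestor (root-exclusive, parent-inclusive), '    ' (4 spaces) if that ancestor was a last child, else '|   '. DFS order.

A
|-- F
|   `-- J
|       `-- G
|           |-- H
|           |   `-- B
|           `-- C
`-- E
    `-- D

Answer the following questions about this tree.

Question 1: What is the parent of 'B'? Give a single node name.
Scan adjacency: B appears as child of H

Answer: H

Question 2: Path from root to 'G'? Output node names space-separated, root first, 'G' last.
Answer: A F J G

Derivation:
Walk down from root: A -> F -> J -> G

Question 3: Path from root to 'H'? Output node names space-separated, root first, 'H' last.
Walk down from root: A -> F -> J -> G -> H

Answer: A F J G H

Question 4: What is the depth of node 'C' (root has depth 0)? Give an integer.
Path from root to C: A -> F -> J -> G -> C
Depth = number of edges = 4

Answer: 4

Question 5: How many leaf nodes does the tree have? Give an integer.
Leaves (nodes with no children): B, C, D

Answer: 3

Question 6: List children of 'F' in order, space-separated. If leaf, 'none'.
Answer: J

Derivation:
Node F's children (from adjacency): J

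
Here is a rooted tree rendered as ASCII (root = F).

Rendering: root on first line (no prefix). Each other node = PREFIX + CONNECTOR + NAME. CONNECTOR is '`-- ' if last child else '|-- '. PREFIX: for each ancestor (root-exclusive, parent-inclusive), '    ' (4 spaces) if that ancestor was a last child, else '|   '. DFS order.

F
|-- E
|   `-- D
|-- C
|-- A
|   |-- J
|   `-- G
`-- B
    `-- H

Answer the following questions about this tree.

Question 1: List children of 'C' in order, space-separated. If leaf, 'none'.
Answer: none

Derivation:
Node C's children (from adjacency): (leaf)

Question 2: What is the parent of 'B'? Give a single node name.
Scan adjacency: B appears as child of F

Answer: F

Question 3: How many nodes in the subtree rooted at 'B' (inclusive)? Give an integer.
Answer: 2

Derivation:
Subtree rooted at B contains: B, H
Count = 2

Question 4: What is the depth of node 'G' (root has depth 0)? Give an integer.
Answer: 2

Derivation:
Path from root to G: F -> A -> G
Depth = number of edges = 2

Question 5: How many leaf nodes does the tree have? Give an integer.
Answer: 5

Derivation:
Leaves (nodes with no children): C, D, G, H, J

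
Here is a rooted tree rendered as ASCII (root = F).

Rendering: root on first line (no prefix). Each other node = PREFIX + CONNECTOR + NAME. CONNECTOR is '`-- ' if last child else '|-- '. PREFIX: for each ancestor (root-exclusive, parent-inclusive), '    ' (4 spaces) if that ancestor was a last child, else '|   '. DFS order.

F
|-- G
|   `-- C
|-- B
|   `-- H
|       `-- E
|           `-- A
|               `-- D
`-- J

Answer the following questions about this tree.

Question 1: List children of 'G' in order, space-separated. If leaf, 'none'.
Node G's children (from adjacency): C

Answer: C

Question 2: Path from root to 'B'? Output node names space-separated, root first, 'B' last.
Walk down from root: F -> B

Answer: F B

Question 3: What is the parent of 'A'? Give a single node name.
Scan adjacency: A appears as child of E

Answer: E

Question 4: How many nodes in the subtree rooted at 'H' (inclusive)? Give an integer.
Subtree rooted at H contains: A, D, E, H
Count = 4

Answer: 4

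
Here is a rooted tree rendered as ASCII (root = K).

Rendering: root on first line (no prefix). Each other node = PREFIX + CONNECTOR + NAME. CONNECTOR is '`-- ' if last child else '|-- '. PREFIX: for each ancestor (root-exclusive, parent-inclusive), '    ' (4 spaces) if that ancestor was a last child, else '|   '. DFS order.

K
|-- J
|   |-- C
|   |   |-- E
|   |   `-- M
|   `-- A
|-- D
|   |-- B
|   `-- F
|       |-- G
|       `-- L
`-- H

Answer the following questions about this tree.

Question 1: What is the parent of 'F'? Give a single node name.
Answer: D

Derivation:
Scan adjacency: F appears as child of D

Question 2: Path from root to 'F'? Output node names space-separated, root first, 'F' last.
Walk down from root: K -> D -> F

Answer: K D F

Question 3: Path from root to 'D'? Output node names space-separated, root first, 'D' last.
Walk down from root: K -> D

Answer: K D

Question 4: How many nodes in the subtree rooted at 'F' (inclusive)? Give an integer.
Subtree rooted at F contains: F, G, L
Count = 3

Answer: 3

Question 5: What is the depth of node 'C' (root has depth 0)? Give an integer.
Path from root to C: K -> J -> C
Depth = number of edges = 2

Answer: 2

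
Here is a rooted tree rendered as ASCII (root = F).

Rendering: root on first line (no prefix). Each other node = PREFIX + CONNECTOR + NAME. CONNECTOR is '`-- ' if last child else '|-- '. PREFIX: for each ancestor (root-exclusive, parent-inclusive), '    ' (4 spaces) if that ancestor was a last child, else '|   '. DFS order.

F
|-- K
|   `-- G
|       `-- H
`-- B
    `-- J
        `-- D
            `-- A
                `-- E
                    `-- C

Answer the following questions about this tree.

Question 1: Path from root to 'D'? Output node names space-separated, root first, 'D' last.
Answer: F B J D

Derivation:
Walk down from root: F -> B -> J -> D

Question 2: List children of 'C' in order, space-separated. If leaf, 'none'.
Node C's children (from adjacency): (leaf)

Answer: none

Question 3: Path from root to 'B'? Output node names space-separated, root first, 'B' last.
Answer: F B

Derivation:
Walk down from root: F -> B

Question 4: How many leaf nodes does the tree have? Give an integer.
Leaves (nodes with no children): C, H

Answer: 2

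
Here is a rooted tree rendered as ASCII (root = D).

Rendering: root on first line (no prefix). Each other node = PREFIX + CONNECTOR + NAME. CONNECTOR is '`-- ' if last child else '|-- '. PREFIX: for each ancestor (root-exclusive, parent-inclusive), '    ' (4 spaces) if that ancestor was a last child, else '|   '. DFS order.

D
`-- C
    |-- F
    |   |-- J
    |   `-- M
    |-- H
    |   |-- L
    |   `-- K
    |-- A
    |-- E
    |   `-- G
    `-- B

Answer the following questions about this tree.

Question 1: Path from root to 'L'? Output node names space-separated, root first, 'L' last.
Walk down from root: D -> C -> H -> L

Answer: D C H L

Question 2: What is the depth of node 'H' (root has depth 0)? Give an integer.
Answer: 2

Derivation:
Path from root to H: D -> C -> H
Depth = number of edges = 2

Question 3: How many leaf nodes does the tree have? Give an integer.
Answer: 7

Derivation:
Leaves (nodes with no children): A, B, G, J, K, L, M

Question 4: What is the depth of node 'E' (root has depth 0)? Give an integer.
Path from root to E: D -> C -> E
Depth = number of edges = 2

Answer: 2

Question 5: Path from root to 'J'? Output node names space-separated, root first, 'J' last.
Walk down from root: D -> C -> F -> J

Answer: D C F J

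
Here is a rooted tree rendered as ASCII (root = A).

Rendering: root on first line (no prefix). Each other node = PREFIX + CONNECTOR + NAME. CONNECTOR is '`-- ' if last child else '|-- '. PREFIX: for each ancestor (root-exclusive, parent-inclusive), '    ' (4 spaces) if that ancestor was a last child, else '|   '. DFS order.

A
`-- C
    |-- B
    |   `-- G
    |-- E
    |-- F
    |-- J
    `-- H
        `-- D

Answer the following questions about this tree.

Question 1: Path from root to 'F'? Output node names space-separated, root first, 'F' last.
Answer: A C F

Derivation:
Walk down from root: A -> C -> F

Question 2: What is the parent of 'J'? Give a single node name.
Answer: C

Derivation:
Scan adjacency: J appears as child of C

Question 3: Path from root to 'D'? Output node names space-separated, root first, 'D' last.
Answer: A C H D

Derivation:
Walk down from root: A -> C -> H -> D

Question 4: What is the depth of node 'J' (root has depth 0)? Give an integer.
Path from root to J: A -> C -> J
Depth = number of edges = 2

Answer: 2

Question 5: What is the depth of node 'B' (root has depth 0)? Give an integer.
Answer: 2

Derivation:
Path from root to B: A -> C -> B
Depth = number of edges = 2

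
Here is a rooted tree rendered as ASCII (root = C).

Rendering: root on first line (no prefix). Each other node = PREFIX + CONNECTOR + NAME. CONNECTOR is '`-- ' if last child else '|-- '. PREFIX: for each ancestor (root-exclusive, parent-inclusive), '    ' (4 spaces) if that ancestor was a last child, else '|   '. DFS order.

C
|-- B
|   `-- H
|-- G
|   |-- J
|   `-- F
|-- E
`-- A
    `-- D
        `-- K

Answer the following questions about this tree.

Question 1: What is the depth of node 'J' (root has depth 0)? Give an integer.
Path from root to J: C -> G -> J
Depth = number of edges = 2

Answer: 2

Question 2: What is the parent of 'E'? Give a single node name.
Scan adjacency: E appears as child of C

Answer: C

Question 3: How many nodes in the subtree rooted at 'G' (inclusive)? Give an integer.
Answer: 3

Derivation:
Subtree rooted at G contains: F, G, J
Count = 3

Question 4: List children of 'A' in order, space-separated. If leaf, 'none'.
Answer: D

Derivation:
Node A's children (from adjacency): D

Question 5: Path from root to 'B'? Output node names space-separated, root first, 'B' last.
Walk down from root: C -> B

Answer: C B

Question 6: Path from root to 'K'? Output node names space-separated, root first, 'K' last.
Walk down from root: C -> A -> D -> K

Answer: C A D K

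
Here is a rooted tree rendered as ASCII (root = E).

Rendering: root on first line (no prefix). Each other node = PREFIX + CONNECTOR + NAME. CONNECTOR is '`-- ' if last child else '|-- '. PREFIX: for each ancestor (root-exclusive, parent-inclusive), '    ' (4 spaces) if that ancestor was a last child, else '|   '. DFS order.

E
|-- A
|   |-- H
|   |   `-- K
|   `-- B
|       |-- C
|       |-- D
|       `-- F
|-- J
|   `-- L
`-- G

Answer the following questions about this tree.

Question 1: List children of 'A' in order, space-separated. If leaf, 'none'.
Node A's children (from adjacency): H, B

Answer: H B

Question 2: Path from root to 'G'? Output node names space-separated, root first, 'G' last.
Walk down from root: E -> G

Answer: E G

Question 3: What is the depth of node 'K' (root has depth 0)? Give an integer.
Answer: 3

Derivation:
Path from root to K: E -> A -> H -> K
Depth = number of edges = 3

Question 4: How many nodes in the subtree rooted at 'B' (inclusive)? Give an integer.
Subtree rooted at B contains: B, C, D, F
Count = 4

Answer: 4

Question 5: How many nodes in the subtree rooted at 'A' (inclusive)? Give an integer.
Subtree rooted at A contains: A, B, C, D, F, H, K
Count = 7

Answer: 7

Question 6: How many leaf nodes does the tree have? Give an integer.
Leaves (nodes with no children): C, D, F, G, K, L

Answer: 6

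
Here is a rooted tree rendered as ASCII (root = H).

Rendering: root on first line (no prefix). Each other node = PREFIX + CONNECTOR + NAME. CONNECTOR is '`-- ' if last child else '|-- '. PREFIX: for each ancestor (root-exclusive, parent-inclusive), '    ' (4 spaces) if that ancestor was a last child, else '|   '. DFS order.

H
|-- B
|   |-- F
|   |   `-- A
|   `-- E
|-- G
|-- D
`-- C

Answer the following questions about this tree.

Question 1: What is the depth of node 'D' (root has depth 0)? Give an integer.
Path from root to D: H -> D
Depth = number of edges = 1

Answer: 1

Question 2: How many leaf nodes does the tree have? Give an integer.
Leaves (nodes with no children): A, C, D, E, G

Answer: 5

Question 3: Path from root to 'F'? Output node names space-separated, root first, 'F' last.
Walk down from root: H -> B -> F

Answer: H B F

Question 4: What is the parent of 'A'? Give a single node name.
Answer: F

Derivation:
Scan adjacency: A appears as child of F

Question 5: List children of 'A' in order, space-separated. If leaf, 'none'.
Answer: none

Derivation:
Node A's children (from adjacency): (leaf)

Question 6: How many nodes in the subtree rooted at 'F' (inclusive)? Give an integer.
Subtree rooted at F contains: A, F
Count = 2

Answer: 2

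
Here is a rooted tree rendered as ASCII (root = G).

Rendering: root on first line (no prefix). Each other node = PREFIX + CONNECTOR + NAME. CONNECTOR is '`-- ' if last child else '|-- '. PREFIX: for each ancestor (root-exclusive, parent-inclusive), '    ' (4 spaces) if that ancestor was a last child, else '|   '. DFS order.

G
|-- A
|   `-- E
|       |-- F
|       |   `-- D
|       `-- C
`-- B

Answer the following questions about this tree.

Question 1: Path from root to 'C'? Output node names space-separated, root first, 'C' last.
Answer: G A E C

Derivation:
Walk down from root: G -> A -> E -> C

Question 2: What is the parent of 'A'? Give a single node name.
Scan adjacency: A appears as child of G

Answer: G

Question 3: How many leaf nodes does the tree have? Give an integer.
Answer: 3

Derivation:
Leaves (nodes with no children): B, C, D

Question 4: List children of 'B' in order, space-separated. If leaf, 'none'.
Node B's children (from adjacency): (leaf)

Answer: none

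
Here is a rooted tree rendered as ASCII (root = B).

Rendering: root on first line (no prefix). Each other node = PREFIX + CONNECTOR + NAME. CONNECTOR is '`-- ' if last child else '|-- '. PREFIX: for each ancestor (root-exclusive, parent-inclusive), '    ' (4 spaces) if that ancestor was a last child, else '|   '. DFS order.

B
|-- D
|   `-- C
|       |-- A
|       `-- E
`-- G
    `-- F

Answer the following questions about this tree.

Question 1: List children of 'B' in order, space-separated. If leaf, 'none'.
Answer: D G

Derivation:
Node B's children (from adjacency): D, G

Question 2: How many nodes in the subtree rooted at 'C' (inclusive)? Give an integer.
Answer: 3

Derivation:
Subtree rooted at C contains: A, C, E
Count = 3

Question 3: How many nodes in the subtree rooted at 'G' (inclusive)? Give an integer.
Answer: 2

Derivation:
Subtree rooted at G contains: F, G
Count = 2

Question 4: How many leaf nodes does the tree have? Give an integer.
Answer: 3

Derivation:
Leaves (nodes with no children): A, E, F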